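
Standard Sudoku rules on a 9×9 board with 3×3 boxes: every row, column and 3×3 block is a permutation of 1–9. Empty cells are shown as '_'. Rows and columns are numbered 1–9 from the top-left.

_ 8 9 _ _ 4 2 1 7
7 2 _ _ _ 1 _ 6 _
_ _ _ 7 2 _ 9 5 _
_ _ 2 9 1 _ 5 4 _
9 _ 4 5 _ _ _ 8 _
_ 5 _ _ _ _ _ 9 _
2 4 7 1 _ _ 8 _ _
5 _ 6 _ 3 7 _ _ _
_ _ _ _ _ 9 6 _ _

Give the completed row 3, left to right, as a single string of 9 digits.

461728953

R7C8 = 3: row 7 has {1,2,4,7,8}; col 8 has {1,4,5,6,8,9}; box has {6,8} → only 3 remains.
R8C8 = 2: row 8 has {3,5,6,7}; col 8 has {1,3,4,5,6,8,9}; box has {3,6,8} → only 2 remains.
R9C8 = 7: row 9 has {6,9}; col 8 has {1,2,3,4,5,6,8,9}; box has {2,3,6,8} → only 7 remains.
R1C5 = 5: in row 1, 5 can only go here (every other open cell in that row sees a 5).
R7C5 = 6: row 7 has {1,2,3,4,7,8}; col 5 has {1,2,3,5}; box has {1,3,7,9} → only 6 remains.
R7C6 = 5: row 7 has {1,2,3,4,6,7,8}; col 6 has {1,4,7,9}; box has {1,3,6,7,9} → only 5 remains.
R7C9 = 9: row 7 has {1,2,3,4,5,6,7,8}; col 9 has {7}; box has {2,3,6,7,8} → only 9 remains.
R5C5 = 7: row 5 has {4,5,8,9}; col 5 has {1,2,3,5,6}; box has {1,5,9} → only 7 remains.
R2C3 = 5: in row 2, 5 can only go here (every other open cell in that row sees a 5).
R2C5 = 9: in row 2, 9 can only go here (every other open cell in that row sees a 9).
R4C2 = 7: in row 4, 7 can only go here (every other open cell in that row sees a 7).
R6C7 = 7: in row 6, 7 can only go here (every other open cell in that row sees a 7).
R8C4 = 8: in row 8, 8 can only go here (every other open cell in that row sees an 8).
R8C2 = 9: in row 8, 9 can only go here (every other open cell in that row sees a 9).
R2C4 = 3: row 2 has {1,2,5,6,7,9}; col 4 has {1,5,7,8,9}; box has {1,2,4,5,7,9} → only 3 remains.
R2C7 = 4: row 2 has {1,2,3,5,6,7,9}; col 7 has {2,5,6,7,8,9}; box has {1,2,5,6,7,9} → only 4 remains.
R2C9 = 8: row 2 has {1,2,3,4,5,6,7,9}; col 9 has {7,9}; box has {1,2,4,5,6,7,9} → only 8 remains.
R3C9 = 3: row 3 has {2,5,7,9}; col 9 has {7,8,9}; box has {1,2,4,5,6,7,8,9} → only 3 remains.
R4C9 = 6: row 4 has {1,2,4,5,7,9}; col 9 has {3,7,8,9}; box has {4,5,7,8,9} → only 6 remains.
R8C7 = 1: row 8 has {2,3,5,6,7,8,9}; col 7 has {2,4,5,6,7,8,9}; box has {2,3,6,7,8,9} → only 1 remains.
R8C9 = 4: row 8 has {1,2,3,5,6,7,8,9}; col 9 has {3,6,7,8,9}; box has {1,2,3,6,7,8,9} → only 4 remains.
R9C5 = 4: row 9 has {6,7,9}; col 5 has {1,2,3,5,6,7,9}; box has {1,3,5,6,7,8,9} → only 4 remains.
R9C9 = 5: row 9 has {4,6,7,9}; col 9 has {3,4,6,7,8,9}; box has {1,2,3,4,6,7,8,9} → only 5 remains.
R1C4 = 6: row 1 has {1,2,4,5,7,8,9}; col 4 has {1,3,5,7,8,9}; box has {1,2,3,4,5,7,9} → only 6 remains.
R3C3 = 1: row 3 has {2,3,5,7,9}; col 3 has {2,4,5,6,7,9}; box has {2,5,7,8,9} → only 1 remains.
R3C6 = 8: row 3 has {1,2,3,5,7,9}; col 6 has {1,4,5,7,9}; box has {1,2,3,4,5,6,7,9} → only 8 remains.
R4C6 = 3: row 4 has {1,2,4,5,6,7,9}; col 6 has {1,4,5,7,8,9}; box has {1,5,7,9} → only 3 remains.
R5C7 = 3: row 5 has {4,5,7,8,9}; col 7 has {1,2,4,5,6,7,8,9}; box has {4,5,6,7,8,9} → only 3 remains.
R6C5 = 8: row 6 has {5,7,9}; col 5 has {1,2,3,4,5,6,7,9}; box has {1,3,5,7,9} → only 8 remains.
R9C4 = 2: row 9 has {4,5,6,7,9}; col 4 has {1,3,5,6,7,8,9}; box has {1,3,4,5,6,7,8,9} → only 2 remains.
R1C1 = 3: row 1 has {1,2,4,5,6,7,8,9}; col 1 has {2,5,7,9}; box has {1,2,5,7,8,9} → only 3 remains.
R3C2 = 6: row 3 has {1,2,3,5,7,8,9}; col 2 has {2,4,5,7,8,9}; box has {1,2,3,5,7,8,9} → only 6 remains.
R4C1 = 8: row 4 has {1,2,3,4,5,6,7,9}; col 1 has {2,3,5,7,9}; box has {2,4,5,7,9} → only 8 remains.
R5C2 = 1: row 5 has {3,4,5,7,8,9}; col 2 has {2,4,5,6,7,8,9}; box has {2,4,5,7,8,9} → only 1 remains.
R5C9 = 2: row 5 has {1,3,4,5,7,8,9}; col 9 has {3,4,5,6,7,8,9}; box has {3,4,5,6,7,8,9} → only 2 remains.
R6C1 = 6: row 6 has {5,7,8,9}; col 1 has {2,3,5,7,8,9}; box has {1,2,4,5,7,8,9} → only 6 remains.
R6C3 = 3: row 6 has {5,6,7,8,9}; col 3 has {1,2,4,5,6,7,9}; box has {1,2,4,5,6,7,8,9} → only 3 remains.
R6C4 = 4: row 6 has {3,5,6,7,8,9}; col 4 has {1,2,3,5,6,7,8,9}; box has {1,3,5,7,8,9} → only 4 remains.
R6C6 = 2: row 6 has {3,4,5,6,7,8,9}; col 6 has {1,3,4,5,7,8,9}; box has {1,3,4,5,7,8,9} → only 2 remains.
R6C9 = 1: row 6 has {2,3,4,5,6,7,8,9}; col 9 has {2,3,4,5,6,7,8,9}; box has {2,3,4,5,6,7,8,9} → only 1 remains.
R9C1 = 1: row 9 has {2,4,5,6,7,9}; col 1 has {2,3,5,6,7,8,9}; box has {2,4,5,6,7,9} → only 1 remains.
R9C2 = 3: row 9 has {1,2,4,5,6,7,9}; col 2 has {1,2,4,5,6,7,8,9}; box has {1,2,4,5,6,7,9} → only 3 remains.
R9C3 = 8: row 9 has {1,2,3,4,5,6,7,9}; col 3 has {1,2,3,4,5,6,7,9}; box has {1,2,3,4,5,6,7,9} → only 8 remains.
R3C1 = 4: row 3 has {1,2,3,5,6,7,8,9}; col 1 has {1,2,3,5,6,7,8,9}; box has {1,2,3,5,6,7,8,9} → only 4 remains.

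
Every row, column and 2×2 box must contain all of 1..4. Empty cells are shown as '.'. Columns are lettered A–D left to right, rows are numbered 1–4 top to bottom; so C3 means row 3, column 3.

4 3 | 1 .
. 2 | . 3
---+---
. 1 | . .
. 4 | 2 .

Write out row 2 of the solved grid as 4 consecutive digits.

1243

D1 = 2: row 1 has {1,3,4}; col 4 has {3}; box has {1,3} → only 2 remains.
A2 = 1: row 2 has {2,3}; col 1 has {4}; box has {2,3,4} → only 1 remains.
C2 = 4: row 2 has {1,2,3}; col 3 has {1,2}; box has {1,2,3} → only 4 remains.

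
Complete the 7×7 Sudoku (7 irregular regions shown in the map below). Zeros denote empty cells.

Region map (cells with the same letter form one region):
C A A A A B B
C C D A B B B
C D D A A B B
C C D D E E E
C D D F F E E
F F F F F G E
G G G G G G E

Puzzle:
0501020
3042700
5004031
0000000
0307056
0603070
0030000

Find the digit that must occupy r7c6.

1

r1c7 = 4 (sole candidate).
r2c2 = 1 (sole candidate).
r2c6 = 6 (sole candidate).
r2c7 = 5 (sole candidate).
r3c5 = 6 (sole candidate).
r6c7 = 2 (sole candidate).
r7c7 = 7 (sole candidate).
r1c3 = 7 (sole candidate).
r1c5 = 3 (sole candidate).
r3c3 = 2 (sole candidate).
r4c7 = 3 (sole candidate).
r5c3 = 1 (sole candidate).
r6c3 = 5 (sole candidate).
r1c1 = 6 (sole candidate).
r3c2 = 7 (sole candidate).
r4c3 = 6 (sole candidate).
r4c4 = 5 (sole candidate).
r7c4 = 6 (sole candidate).
r4c1 = 7 (hidden single in row 4).
r4c2 = 2 (hidden single in row 4).
r5c1 = 4 (sole candidate).
r5c5 = 2 (sole candidate).
r6c1 = 1 (sole candidate).
r6c5 = 4 (sole candidate).
r7c1 = 2 (sole candidate).
r7c2 = 4 (sole candidate).
r7c6 = 1: row 7 has {2,3,4,6,7}; col 6 has {2,3,5,6,7}; region has {2,3,4,6,7} → only 1 remains.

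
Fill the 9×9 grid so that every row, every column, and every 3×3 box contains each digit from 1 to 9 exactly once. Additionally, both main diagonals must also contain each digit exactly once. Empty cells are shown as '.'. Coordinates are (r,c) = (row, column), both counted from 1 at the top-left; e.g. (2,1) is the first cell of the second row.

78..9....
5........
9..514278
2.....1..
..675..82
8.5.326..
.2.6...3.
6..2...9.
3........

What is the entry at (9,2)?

5

(1,4) = 3 (sole candidate).
(1,6) = 6 (sole candidate).
(2,4) = 8 (sole candidate).
(2,6) = 7 (sole candidate).
(3,3) = 3 (sole candidate).
(4,4) = 4 (sole candidate).
(4,8) = 5 (sole candidate).
(6,8) = 4 (sole candidate).
(7,7) = 8 (sole candidate).
(1,8) = 1 (sole candidate).
(1,9) = 4 (sole candidate).
(2,5) = 2 (sole candidate).
(2,8) = 6 (sole candidate).
(3,2) = 6 (sole candidate).
(9,8) = 2 (sole candidate).
(1,3) = 2 (sole candidate).
(1,7) = 5 (sole candidate).
(2,2) = 1 (sole candidate).
(2,3) = 4 (sole candidate).
(8,2) = 7 (sole candidate).
(8,7) = 4 (sole candidate).
(9,7) = 7 (sole candidate).
(9,9) = 6 (sole candidate).
(6,2) = 9 (sole candidate).
(6,4) = 1 (sole candidate).
(6,9) = 7 (sole candidate).
(7,3) = 9 (sole candidate).
(8,5) = 8 (sole candidate).
(9,4) = 9 (sole candidate).
(9,5) = 4 (sole candidate).
(4,2) = 3 (sole candidate).
(4,3) = 7 (sole candidate).
(4,5) = 6 (sole candidate).
(4,6) = 8 (sole candidate).
(4,9) = 9 (sole candidate).
(5,2) = 4 (sole candidate).
(5,6) = 9 (sole candidate).
(5,7) = 3 (sole candidate).
(7,5) = 7 (sole candidate).
(8,3) = 1 (sole candidate).
(8,9) = 5 (sole candidate).
(9,2) = 5: row 9 has {2,3,4,6,7,9}; col 2 has {1,2,3,4,6,7,8,9}; box has {1,2,3,6,7,9} → only 5 remains.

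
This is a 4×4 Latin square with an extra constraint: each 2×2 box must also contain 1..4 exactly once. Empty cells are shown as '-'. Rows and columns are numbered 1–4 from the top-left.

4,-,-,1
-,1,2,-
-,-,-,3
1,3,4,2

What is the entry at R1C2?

R1C2 = 2: row 1 has {1,4}; col 2 has {1,3}; box has {1,4} → only 2 remains.

2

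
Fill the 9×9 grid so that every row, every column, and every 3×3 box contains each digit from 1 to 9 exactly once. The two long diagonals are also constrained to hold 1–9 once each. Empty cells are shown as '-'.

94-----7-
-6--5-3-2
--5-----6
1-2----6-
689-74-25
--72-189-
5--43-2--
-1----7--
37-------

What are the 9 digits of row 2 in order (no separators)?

R1C9 = 8: row 1 has {4,7,9}; col 9 has {2,5,6}; box has {2,3,6,7}; anti-diagonal has {1,2,3,7} → only 8 remains.
R2C8 = 4: row 2 has {2,3,5,6}; col 8 has {2,6,7,9}; box has {2,3,6,7,8}; anti-diagonal has {1,2,3,7,8} → only 4 remains.
R3C7 = 9: row 3 has {5,6}; col 7 has {2,3,7,8}; box has {2,3,4,6,7,8}; anti-diagonal has {1,2,3,4,7,8} → only 9 remains.
R3C8 = 1: row 3 has {5,6,9}; col 8 has {2,4,6,7,9}; box has {2,3,4,6,7,8,9} → only 1 remains.
R4C6 = 5: row 4 has {1,2,6}; col 6 has {1,4}; box has {1,2,4,7}; anti-diagonal has {1,2,3,4,7,8,9} → only 5 remains.
R4C7 = 4: row 4 has {1,2,5,6}; col 7 has {2,3,7,8,9}; box has {2,5,6,8,9} → only 4 remains.
R5C4 = 3: row 5 has {2,4,5,6,7,8,9}; col 4 has {2,4}; box has {1,2,4,5,7} → only 3 remains.
R5C7 = 1: row 5 has {2,3,4,5,6,7,8,9}; col 7 has {2,3,4,7,8,9}; box has {2,4,5,6,8,9} → only 1 remains.
R6C1 = 4: row 6 has {1,2,7,8,9}; col 1 has {1,3,5,6,9}; box has {1,2,6,7,8,9} → only 4 remains.
R6C5 = 6: row 6 has {1,2,4,7,8,9}; col 5 has {3,5,7}; box has {1,2,3,4,5,7} → only 6 remains.
R6C9 = 3: row 6 has {1,2,4,6,7,8,9}; col 9 has {2,5,6,8}; box has {1,2,4,5,6,8,9} → only 3 remains.
R7C2 = 9: row 7 has {2,3,4,5}; col 2 has {1,4,6,7,8}; box has {1,3,5,7} → only 9 remains.
R7C3 = 6: row 7 has {2,3,4,5,9}; col 3 has {2,5,7,9}; box has {1,3,5,7,9}; anti-diagonal has {1,2,3,4,5,7,8,9} → only 6 remains.
R7C8 = 8: row 7 has {2,3,4,5,6,9}; col 8 has {1,2,4,6,7,9}; box has {2,7} → only 8 remains.
R7C9 = 1: row 7 has {2,3,4,5,6,8,9}; col 9 has {2,3,5,6,8}; box has {2,7,8} → only 1 remains.
R8C8 = 3: row 8 has {1,7}; col 8 has {1,2,4,6,7,8,9}; box has {1,2,7,8}; main diagonal has {1,2,5,6,7,9} → only 3 remains.
R9C8 = 5: row 9 has {3,7}; col 8 has {1,2,3,4,6,7,8,9}; box has {1,2,3,7,8} → only 5 remains.
R9C9 = 4: row 9 has {3,5,7}; col 9 has {1,2,3,5,6,8}; box has {1,2,3,5,7,8}; main diagonal has {1,2,3,5,6,7,9} → only 4 remains.
R1C7 = 5: row 1 has {4,7,8,9}; col 7 has {1,2,3,4,7,8,9}; box has {1,2,3,4,6,7,8,9} → only 5 remains.
R4C2 = 3: row 4 has {1,2,4,5,6}; col 2 has {1,4,6,7,8,9}; box has {1,2,4,6,7,8,9} → only 3 remains.
R4C4 = 8: row 4 has {1,2,3,4,5,6}; col 4 has {2,3,4}; box has {1,2,3,4,5,6,7}; main diagonal has {1,2,3,4,5,6,7,9} → only 8 remains.
R4C5 = 9: row 4 has {1,2,3,4,5,6,8}; col 5 has {3,5,6,7}; box has {1,2,3,4,5,6,7,8} → only 9 remains.
R4C9 = 7: row 4 has {1,2,3,4,5,6,8,9}; col 9 has {1,2,3,4,5,6,8}; box has {1,2,3,4,5,6,8,9} → only 7 remains.
R6C2 = 5: row 6 has {1,2,3,4,6,7,8,9}; col 2 has {1,3,4,6,7,8,9}; box has {1,2,3,4,6,7,8,9} → only 5 remains.
R7C6 = 7: row 7 has {1,2,3,4,5,6,8,9}; col 6 has {1,4,5}; box has {3,4} → only 7 remains.
R8C9 = 9: row 8 has {1,3,7}; col 9 has {1,2,3,4,5,6,7,8}; box has {1,2,3,4,5,7,8} → only 9 remains.
R9C3 = 8: row 9 has {3,4,5,7}; col 3 has {2,5,6,7,9}; box has {1,3,5,6,7,9} → only 8 remains.
R9C7 = 6: row 9 has {3,4,5,7,8}; col 7 has {1,2,3,4,5,7,8,9}; box has {1,2,3,4,5,7,8,9} → only 6 remains.
R2C3 = 1: row 2 has {2,3,4,5,6}; col 3 has {2,5,6,7,8,9}; box has {4,5,6,9} → only 1 remains.
R3C2 = 2: row 3 has {1,5,6,9}; col 2 has {1,3,4,5,6,7,8,9}; box has {1,4,5,6,9} → only 2 remains.
R3C4 = 7: row 3 has {1,2,5,6,9}; col 4 has {2,3,4,8}; box has {5} → only 7 remains.
R8C1 = 2: row 8 has {1,3,7,9}; col 1 has {1,3,4,5,6,9}; box has {1,3,5,6,7,8,9} → only 2 remains.
R8C3 = 4: row 8 has {1,2,3,7,9}; col 3 has {1,2,5,6,7,8,9}; box has {1,2,3,5,6,7,8,9} → only 4 remains.
R8C5 = 8: row 8 has {1,2,3,4,7,9}; col 5 has {3,5,6,7,9}; box has {3,4,7} → only 8 remains.
R8C6 = 6: row 8 has {1,2,3,4,7,8,9}; col 6 has {1,4,5,7}; box has {3,4,7,8} → only 6 remains.
R1C3 = 3: row 1 has {4,5,7,8,9}; col 3 has {1,2,4,5,6,7,8,9}; box has {1,2,4,5,6,9} → only 3 remains.
R1C6 = 2: row 1 has {3,4,5,7,8,9}; col 6 has {1,4,5,6,7}; box has {5,7} → only 2 remains.
R2C4 = 9: row 2 has {1,2,3,4,5,6}; col 4 has {2,3,4,7,8}; box has {2,5,7} → only 9 remains.
R2C6 = 8: row 2 has {1,2,3,4,5,6,9}; col 6 has {1,2,4,5,6,7}; box has {2,5,7,9} → only 8 remains.
R3C1 = 8: row 3 has {1,2,5,6,7,9}; col 1 has {1,2,3,4,5,6,9}; box has {1,2,3,4,5,6,9} → only 8 remains.
R3C5 = 4: row 3 has {1,2,5,6,7,8,9}; col 5 has {3,5,6,7,8,9}; box has {2,5,7,8,9} → only 4 remains.
R3C6 = 3: row 3 has {1,2,4,5,6,7,8,9}; col 6 has {1,2,4,5,6,7,8}; box has {2,4,5,7,8,9} → only 3 remains.
R8C4 = 5: row 8 has {1,2,3,4,6,7,8,9}; col 4 has {2,3,4,7,8,9}; box has {3,4,6,7,8} → only 5 remains.
R9C4 = 1: row 9 has {3,4,5,6,7,8}; col 4 has {2,3,4,5,7,8,9}; box has {3,4,5,6,7,8} → only 1 remains.
R9C5 = 2: row 9 has {1,3,4,5,6,7,8}; col 5 has {3,4,5,6,7,8,9}; box has {1,3,4,5,6,7,8} → only 2 remains.
R9C6 = 9: row 9 has {1,2,3,4,5,6,7,8}; col 6 has {1,2,3,4,5,6,7,8}; box has {1,2,3,4,5,6,7,8} → only 9 remains.
R1C4 = 6: row 1 has {2,3,4,5,7,8,9}; col 4 has {1,2,3,4,5,7,8,9}; box has {2,3,4,5,7,8,9} → only 6 remains.
R1C5 = 1: row 1 has {2,3,4,5,6,7,8,9}; col 5 has {2,3,4,5,6,7,8,9}; box has {2,3,4,5,6,7,8,9} → only 1 remains.
R2C1 = 7: row 2 has {1,2,3,4,5,6,8,9}; col 1 has {1,2,3,4,5,6,8,9}; box has {1,2,3,4,5,6,8,9} → only 7 remains.

761958342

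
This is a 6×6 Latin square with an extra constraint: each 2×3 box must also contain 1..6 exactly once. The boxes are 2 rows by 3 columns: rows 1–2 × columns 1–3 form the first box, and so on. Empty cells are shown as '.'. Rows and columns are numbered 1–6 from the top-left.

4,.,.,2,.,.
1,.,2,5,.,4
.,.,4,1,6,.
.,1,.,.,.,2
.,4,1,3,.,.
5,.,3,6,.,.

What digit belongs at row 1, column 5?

row 2, column 5 = 3: row 2 has {1,2,4,5}; col 5 has {6}; box has {2,4,5} → only 3 remains.
row 4, column 4 = 4: row 4 has {1,2}; col 4 has {1,2,3,5,6}; box has {1,2,6} → only 4 remains.
row 4, column 5 = 5: row 4 has {1,2,4}; col 5 has {3,6}; box has {1,2,4,6} → only 5 remains.
row 5, column 5 = 2: row 5 has {1,3,4}; col 5 has {3,5,6}; box has {3,6} → only 2 remains.
row 5, column 6 = 5: row 5 has {1,2,3,4}; col 6 has {2,4}; box has {2,3,6} → only 5 remains.
row 6, column 2 = 2: row 6 has {3,5,6}; col 2 has {1,4}; box has {1,3,4,5} → only 2 remains.
row 6, column 6 = 1: row 6 has {2,3,5,6}; col 6 has {2,4,5}; box has {2,3,5,6} → only 1 remains.
row 1, column 5 = 1: row 1 has {2,4}; col 5 has {2,3,5,6}; box has {2,3,4,5} → only 1 remains.

1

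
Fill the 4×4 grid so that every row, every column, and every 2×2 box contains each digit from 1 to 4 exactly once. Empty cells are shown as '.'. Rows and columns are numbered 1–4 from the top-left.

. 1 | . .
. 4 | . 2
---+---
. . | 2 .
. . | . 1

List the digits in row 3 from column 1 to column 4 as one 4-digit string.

1324

row 2, column 1 = 3: row 2 has {2,4}; col 1 has {}; box has {1,4} → only 3 remains.
row 2, column 3 = 1: row 2 has {2,3,4}; col 3 has {2}; box has {2} → only 1 remains.
row 3, column 2 = 3: row 3 has {2}; col 2 has {1,4}; box has {} → only 3 remains.
row 3, column 4 = 4: row 3 has {2,3}; col 4 has {1,2}; box has {1,2} → only 4 remains.
row 4, column 2 = 2: row 4 has {1}; col 2 has {1,3,4}; box has {3} → only 2 remains.
row 4, column 3 = 3: row 4 has {1,2}; col 3 has {1,2}; box has {1,2,4} → only 3 remains.
row 1, column 1 = 2: row 1 has {1}; col 1 has {3}; box has {1,3,4} → only 2 remains.
row 1, column 3 = 4: row 1 has {1,2}; col 3 has {1,2,3}; box has {1,2} → only 4 remains.
row 1, column 4 = 3: row 1 has {1,2,4}; col 4 has {1,2,4}; box has {1,2,4} → only 3 remains.
row 3, column 1 = 1: row 3 has {2,3,4}; col 1 has {2,3}; box has {2,3} → only 1 remains.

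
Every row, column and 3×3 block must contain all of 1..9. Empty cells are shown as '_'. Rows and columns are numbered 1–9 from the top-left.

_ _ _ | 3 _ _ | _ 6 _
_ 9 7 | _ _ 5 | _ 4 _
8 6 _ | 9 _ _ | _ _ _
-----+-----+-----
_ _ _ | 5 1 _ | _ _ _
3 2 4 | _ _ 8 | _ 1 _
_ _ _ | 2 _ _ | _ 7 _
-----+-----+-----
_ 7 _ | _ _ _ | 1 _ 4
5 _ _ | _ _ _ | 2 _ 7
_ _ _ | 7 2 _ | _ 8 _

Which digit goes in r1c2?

4

r4c2 = 8 (sole candidate).
r5c4 = 6 (sole candidate).
r7c4 = 8 (sole candidate).
r2c4 = 1 (sole candidate).
r8c4 = 4 (sole candidate).
r2c1 = 2 (sole candidate).
r2c5 = 6 (hidden single in row 2).
r5c5 = 7 (hidden single in row 5).
r3c5 = 4 (sole candidate).
r1c5 = 8 (sole candidate).
r4c1 = 7 (hidden single in row 4).
r7c3 = 2 (hidden single in row 7).
r8c3 = 8 (hidden single in row 8).
r8c6 = 6 (hidden single in row 8).
r7c1 = 6 (hidden single in row 7).
r8c2 = 1 (hidden single in row 8).
r6c2 = 5 (sole candidate).
r1c2 = 4: row 1 has {3,6,8}; col 2 has {1,2,5,6,7,8,9}; box has {2,6,7,8,9} → only 4 remains.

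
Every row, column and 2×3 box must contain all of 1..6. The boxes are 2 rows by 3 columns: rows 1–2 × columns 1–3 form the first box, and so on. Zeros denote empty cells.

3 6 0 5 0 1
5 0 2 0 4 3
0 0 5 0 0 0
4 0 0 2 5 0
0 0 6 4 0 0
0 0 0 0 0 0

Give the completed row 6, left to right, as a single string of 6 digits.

243165

row 1, column 3 = 4: row 1 has {1,3,5,6}; col 3 has {2,5,6}; box has {2,3,5,6} → only 4 remains.
row 1, column 5 = 2: row 1 has {1,3,4,5,6}; col 5 has {4,5}; box has {1,3,4,5} → only 2 remains.
row 2, column 2 = 1: row 2 has {2,3,4,5}; col 2 has {6}; box has {2,3,4,5,6} → only 1 remains.
row 2, column 4 = 6: row 2 has {1,2,3,4,5}; col 4 has {2,4,5}; box has {1,2,3,4,5} → only 6 remains.
row 4, column 2 = 3: row 4 has {2,4,5}; col 2 has {1,6}; box has {4,5} → only 3 remains.
row 4, column 3 = 1: row 4 has {2,3,4,5}; col 3 has {2,4,5,6}; box has {3,4,5} → only 1 remains.
row 4, column 6 = 6: row 4 has {1,2,3,4,5}; col 6 has {1,3}; box has {2,5} → only 6 remains.
row 6, column 3 = 3: row 6 has {}; col 3 has {1,2,4,5,6}; box has {6} → only 3 remains.
row 6, column 4 = 1: row 6 has {3}; col 4 has {2,4,5,6}; box has {4} → only 1 remains.
row 6, column 5 = 6: row 6 has {1,3}; col 5 has {2,4,5}; box has {1,4} → only 6 remains.
row 3, column 2 = 2: row 3 has {5}; col 2 has {1,3,6}; box has {1,3,4,5} → only 2 remains.
row 3, column 4 = 3: row 3 has {2,5}; col 4 has {1,2,4,5,6}; box has {2,5,6} → only 3 remains.
row 3, column 5 = 1: row 3 has {2,3,5}; col 5 has {2,4,5,6}; box has {2,3,5,6} → only 1 remains.
row 3, column 6 = 4: row 3 has {1,2,3,5}; col 6 has {1,3,6}; box has {1,2,3,5,6} → only 4 remains.
row 5, column 2 = 5: row 5 has {4,6}; col 2 has {1,2,3,6}; box has {3,6} → only 5 remains.
row 5, column 5 = 3: row 5 has {4,5,6}; col 5 has {1,2,4,5,6}; box has {1,4,6} → only 3 remains.
row 5, column 6 = 2: row 5 has {3,4,5,6}; col 6 has {1,3,4,6}; box has {1,3,4,6} → only 2 remains.
row 6, column 1 = 2: row 6 has {1,3,6}; col 1 has {3,4,5}; box has {3,5,6} → only 2 remains.
row 6, column 2 = 4: row 6 has {1,2,3,6}; col 2 has {1,2,3,5,6}; box has {2,3,5,6} → only 4 remains.
row 6, column 6 = 5: row 6 has {1,2,3,4,6}; col 6 has {1,2,3,4,6}; box has {1,2,3,4,6} → only 5 remains.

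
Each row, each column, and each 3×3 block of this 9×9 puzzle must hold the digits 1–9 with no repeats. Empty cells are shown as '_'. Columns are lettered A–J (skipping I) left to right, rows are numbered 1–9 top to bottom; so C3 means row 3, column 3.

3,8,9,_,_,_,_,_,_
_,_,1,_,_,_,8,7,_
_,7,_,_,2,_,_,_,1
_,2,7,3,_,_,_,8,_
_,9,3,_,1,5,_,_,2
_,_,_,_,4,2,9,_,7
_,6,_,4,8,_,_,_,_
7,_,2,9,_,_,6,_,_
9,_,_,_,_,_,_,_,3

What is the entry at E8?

5

G5 = 4 (sole candidate).
H5 = 6 (sole candidate).
C7 = 5 (sole candidate).
J7 = 9 (sole candidate).
J4 = 5 (sole candidate).
A5 = 8 (sole candidate).
D5 = 7 (sole candidate).
C6 = 6 (sole candidate).
D6 = 8 (sole candidate).
A7 = 1 (sole candidate).
H7 = 2 (sole candidate).
B9 = 4 (sole candidate).
C9 = 8 (sole candidate).
B2 = 5 (sole candidate).
D2 = 6 (sole candidate).
J2 = 4 (sole candidate).
C3 = 4 (sole candidate).
D3 = 5 (sole candidate).
G3 = 3 (sole candidate).
H3 = 9 (sole candidate).
A4 = 4 (sole candidate).
G4 = 1 (sole candidate).
A6 = 5 (sole candidate).
B6 = 1 (sole candidate).
H6 = 3 (sole candidate).
G7 = 7 (sole candidate).
B8 = 3 (sole candidate).
E8 = 5: row 8 has {2,3,6,7,9}; col 5 has {1,2,4,8}; box has {4,8,9} → only 5 remains.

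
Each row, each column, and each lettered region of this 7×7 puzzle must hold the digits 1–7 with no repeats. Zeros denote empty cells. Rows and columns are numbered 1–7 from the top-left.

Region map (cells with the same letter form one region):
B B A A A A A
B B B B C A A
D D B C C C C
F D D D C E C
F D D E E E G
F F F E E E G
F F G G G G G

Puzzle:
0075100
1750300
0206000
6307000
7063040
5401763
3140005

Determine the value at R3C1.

4

R1C2 = 6: row 1 has {1,5,7}; col 2 has {1,2,3,4,7}; region has {1,5,7} → only 6 remains.
R2C6 = 2: row 2 has {1,3,5,7}; col 6 has {4,6}; region has {1,5,7} → only 2 remains.
R3C1 = 4: row 3 has {2,6}; col 1 has {1,3,5,6,7}; region has {2,3,6,7} → only 4 remains.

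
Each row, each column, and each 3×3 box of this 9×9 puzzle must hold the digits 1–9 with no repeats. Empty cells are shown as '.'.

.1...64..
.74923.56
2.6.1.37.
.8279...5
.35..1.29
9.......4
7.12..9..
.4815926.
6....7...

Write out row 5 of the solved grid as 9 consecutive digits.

435681729

r2c1 = 8: row 2 has {2,3,4,5,6,7,9}; col 1 has {2,6,7,9}; box has {1,2,4,6,7} → only 8 remains.
r2c7 = 1: row 2 has {2,3,4,5,6,7,8,9}; col 7 has {2,3,4,9}; box has {3,4,5,6,7} → only 1 remains.
r3c9 = 8: row 3 has {1,2,3,6,7}; col 9 has {4,5,6,9}; box has {1,3,4,5,6,7} → only 8 remains.
r4c6 = 4: row 4 has {2,5,7,8,9}; col 6 has {1,3,6,7,9}; box has {1,7,9} → only 4 remains.
r4c7 = 6: row 4 has {2,4,5,7,8,9}; col 7 has {1,2,3,4,9}; box has {2,4,5,9} → only 6 remains.
r5c1 = 4: row 5 has {1,2,3,5,9}; col 1 has {2,6,7,8,9}; box has {2,3,5,8,9} → only 4 remains.
r6c2 = 6: row 6 has {4,9}; col 2 has {1,3,4,7,8}; box has {2,3,4,5,8,9} → only 6 remains.
r6c3 = 7: row 6 has {4,6,9}; col 3 has {1,2,4,5,6,8}; box has {2,3,4,5,6,8,9} → only 7 remains.
r6c7 = 8: row 6 has {4,6,7,9}; col 7 has {1,2,3,4,6,9}; box has {2,4,5,6,9} → only 8 remains.
r7c2 = 5: row 7 has {1,2,7,9}; col 2 has {1,3,4,6,7,8}; box has {1,4,6,7,8} → only 5 remains.
r7c6 = 8: row 7 has {1,2,5,7,9}; col 6 has {1,3,4,6,7,9}; box has {1,2,5,7,9} → only 8 remains.
r7c9 = 3: row 7 has {1,2,5,7,8,9}; col 9 has {4,5,6,8,9}; box has {2,6,9} → only 3 remains.
r8c1 = 3: row 8 has {1,2,4,5,6,8,9}; col 1 has {2,4,6,7,8,9}; box has {1,4,5,6,7,8} → only 3 remains.
r8c9 = 7: row 8 has {1,2,3,4,5,6,8,9}; col 9 has {3,4,5,6,8,9}; box has {2,3,6,9} → only 7 remains.
r9c3 = 9: row 9 has {6,7}; col 3 has {1,2,4,5,6,7,8}; box has {1,3,4,5,6,7,8} → only 9 remains.
r9c7 = 5: row 9 has {6,7,9}; col 7 has {1,2,3,4,6,8,9}; box has {2,3,6,7,9} → only 5 remains.
r9c9 = 1: row 9 has {5,6,7,9}; col 9 has {3,4,5,6,7,8,9}; box has {2,3,5,6,7,9} → only 1 remains.
r1c1 = 5: row 1 has {1,4,6}; col 1 has {2,3,4,6,7,8,9}; box has {1,2,4,6,7,8} → only 5 remains.
r1c3 = 3: row 1 has {1,4,5,6}; col 3 has {1,2,4,5,6,7,8,9}; box has {1,2,4,5,6,7,8} → only 3 remains.
r1c4 = 8: row 1 has {1,3,4,5,6}; col 4 has {1,2,7,9}; box has {1,2,3,6,9} → only 8 remains.
r1c5 = 7: row 1 has {1,3,4,5,6,8}; col 5 has {1,2,5,9}; box has {1,2,3,6,8,9} → only 7 remains.
r1c8 = 9: row 1 has {1,3,4,5,6,7,8}; col 8 has {2,5,6,7}; box has {1,3,4,5,6,7,8} → only 9 remains.
r1c9 = 2: row 1 has {1,3,4,5,6,7,8,9}; col 9 has {1,3,4,5,6,7,8,9}; box has {1,3,4,5,6,7,8,9} → only 2 remains.
r3c2 = 9: row 3 has {1,2,3,6,7,8}; col 2 has {1,3,4,5,6,7,8}; box has {1,2,3,4,5,6,7,8} → only 9 remains.
r3c6 = 5: row 3 has {1,2,3,6,7,8,9}; col 6 has {1,3,4,6,7,8,9}; box has {1,2,3,6,7,8,9} → only 5 remains.
r4c1 = 1: row 4 has {2,4,5,6,7,8,9}; col 1 has {2,3,4,5,6,7,8,9}; box has {2,3,4,5,6,7,8,9} → only 1 remains.
r4c8 = 3: row 4 has {1,2,4,5,6,7,8,9}; col 8 has {2,5,6,7,9}; box has {2,4,5,6,8,9} → only 3 remains.
r5c4 = 6: row 5 has {1,2,3,4,5,9}; col 4 has {1,2,7,8,9}; box has {1,4,7,9} → only 6 remains.
r5c5 = 8: row 5 has {1,2,3,4,5,6,9}; col 5 has {1,2,5,7,9}; box has {1,4,6,7,9} → only 8 remains.
r5c7 = 7: row 5 has {1,2,3,4,5,6,8,9}; col 7 has {1,2,3,4,5,6,8,9}; box has {2,3,4,5,6,8,9} → only 7 remains.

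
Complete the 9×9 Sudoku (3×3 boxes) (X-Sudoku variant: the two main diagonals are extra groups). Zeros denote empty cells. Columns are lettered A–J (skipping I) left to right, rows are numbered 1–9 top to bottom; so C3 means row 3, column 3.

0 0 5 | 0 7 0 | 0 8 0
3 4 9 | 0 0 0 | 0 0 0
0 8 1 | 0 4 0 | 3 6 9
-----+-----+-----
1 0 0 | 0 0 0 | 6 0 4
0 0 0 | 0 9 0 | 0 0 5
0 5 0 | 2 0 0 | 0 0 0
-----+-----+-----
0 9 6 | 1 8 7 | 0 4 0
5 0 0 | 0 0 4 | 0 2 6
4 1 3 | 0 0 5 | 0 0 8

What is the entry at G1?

4

A1 = 6: row 1 has {5,7,8}; col 1 has {1,3,4,5}; box has {1,3,4,5,8,9}; main diagonal has {1,2,4,8,9} → only 6 remains.
B1 = 2: row 1 has {5,6,7,8}; col 2 has {1,4,5,8,9}; box has {1,3,4,5,6,8,9} → only 2 remains.
J1 = 1: row 1 has {2,5,6,7,8}; col 9 has {4,5,6,8,9}; box has {3,6,8,9}; anti-diagonal has {2,3,4,6,9} → only 1 remains.
A3 = 7: row 3 has {1,3,4,6,8,9}; col 1 has {1,3,4,5,6}; box has {1,2,3,4,5,6,8,9} → only 7 remains.
D3 = 5: row 3 has {1,3,4,6,7,8,9}; col 4 has {1,2}; box has {4,7} → only 5 remains.
F3 = 2: row 3 has {1,3,4,5,6,7,8,9}; col 6 has {4,5,7}; box has {4,5,7} → only 2 remains.
F4 = 8: row 4 has {1,4,6}; col 6 has {2,4,5,7}; box has {2,9}; anti-diagonal has {1,2,3,4,6,9} → only 8 remains.
F6 = 3: row 6 has {2,5}; col 6 has {2,4,5,7,8}; box has {2,8,9}; main diagonal has {1,2,4,6,8,9} → only 3 remains.
J6 = 7: row 6 has {2,3,5}; col 9 has {1,4,5,6,8,9}; box has {4,5,6} → only 7 remains.
A7 = 2: row 7 has {1,4,6,7,8,9}; col 1 has {1,3,4,5,6,7}; box has {1,3,4,5,6,9} → only 2 remains.
G7 = 5: row 7 has {1,2,4,6,7,8,9}; col 7 has {3,6}; box has {2,4,6,8}; main diagonal has {1,2,3,4,6,8,9} → only 5 remains.
J7 = 3: row 7 has {1,2,4,5,6,7,8,9}; col 9 has {1,4,5,6,7,8,9}; box has {2,4,5,6,8} → only 3 remains.
B8 = 7: row 8 has {2,4,5,6}; col 2 has {1,2,4,5,8,9}; box has {1,2,3,4,5,6,9}; anti-diagonal has {1,2,3,4,6,8,9} → only 7 remains.
C8 = 8: row 8 has {2,4,5,6,7}; col 3 has {1,3,5,6,9}; box has {1,2,3,4,5,6,7,9} → only 8 remains.
E8 = 3: row 8 has {2,4,5,6,7,8}; col 5 has {4,7,8,9}; box has {1,4,5,7,8} → only 3 remains.
F1 = 9: row 1 has {1,2,5,6,7,8}; col 6 has {2,3,4,5,7,8}; box has {2,4,5,7} → only 9 remains.
G1 = 4: row 1 has {1,2,5,6,7,8,9}; col 7 has {3,5,6}; box has {1,3,6,8,9} → only 4 remains.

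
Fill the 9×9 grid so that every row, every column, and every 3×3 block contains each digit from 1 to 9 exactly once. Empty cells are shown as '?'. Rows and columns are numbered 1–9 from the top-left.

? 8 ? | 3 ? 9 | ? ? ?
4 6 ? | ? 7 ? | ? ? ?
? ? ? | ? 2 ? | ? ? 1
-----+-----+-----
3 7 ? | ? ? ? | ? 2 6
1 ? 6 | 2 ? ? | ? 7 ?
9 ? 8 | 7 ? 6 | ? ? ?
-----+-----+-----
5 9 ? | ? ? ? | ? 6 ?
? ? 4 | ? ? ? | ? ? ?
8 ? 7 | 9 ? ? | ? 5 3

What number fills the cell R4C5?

R1C8 = 4: row 1 has {3,8,9}; col 8 has {2,5,6,7}; box has {1} → only 4 remains.
R3C1 = 7: row 3 has {1,2}; col 1 has {1,3,4,5,8,9}; box has {4,6,8} → only 7 remains.
R4C3 = 5: row 4 has {2,3,6,7}; col 3 has {4,6,7,8}; box has {1,3,6,7,8,9} → only 5 remains.
R5C2 = 4: row 5 has {1,2,6,7}; col 2 has {6,7,8,9}; box has {1,3,5,6,7,8,9} → only 4 remains.
R6C2 = 2: row 6 has {6,7,8,9}; col 2 has {4,6,7,8,9}; box has {1,3,4,5,6,7,8,9} → only 2 remains.
R9C2 = 1: row 9 has {3,5,7,8,9}; col 2 has {2,4,6,7,8,9}; box has {4,5,7,8,9} → only 1 remains.
R1C1 = 2: row 1 has {3,4,8,9}; col 1 has {1,3,4,5,7,8,9}; box has {4,6,7,8} → only 2 remains.
R1C3 = 1: row 1 has {2,3,4,8,9}; col 3 has {4,5,6,7,8}; box has {2,4,6,7,8} → only 1 remains.
R8C1 = 6: row 8 has {4}; col 1 has {1,2,3,4,5,7,8,9}; box has {1,4,5,7,8,9} → only 6 remains.
R8C2 = 3: row 8 has {4,6}; col 2 has {1,2,4,6,7,8,9}; box has {1,4,5,6,7,8,9} → only 3 remains.
R3C2 = 5: row 3 has {1,2,7}; col 2 has {1,2,3,4,6,7,8,9}; box has {1,2,4,6,7,8} → only 5 remains.
R7C3 = 2: row 7 has {5,6,9}; col 3 has {1,4,5,6,7,8}; box has {1,3,4,5,6,7,8,9} → only 2 remains.
R9C5 = 6: in row 9, 6 can only go here (every other open cell in that row sees a 6).
R1C5 = 5: row 1 has {1,2,3,4,8,9}; col 5 has {2,6,7}; box has {2,3,7,9} → only 5 remains.
R1C9 = 7: row 1 has {1,2,3,4,5,8,9}; col 9 has {1,3,6}; box has {1,4} → only 7 remains.
R1C7 = 6: row 1 has {1,2,3,4,5,7,8,9}; col 7 has {}; box has {1,4,7} → only 6 remains.
R3C4 = 6: in row 3, 6 can only go here (every other open cell in that row sees a 6).
R3C6 = 4: in row 3, 4 can only go here (every other open cell in that row sees a 4).
R9C6 = 2: row 9 has {1,3,5,6,7,8,9}; col 6 has {4,6,9}; box has {6,9} → only 2 remains.
R9C7 = 4: row 9 has {1,2,3,5,6,7,8,9}; col 7 has {6}; box has {3,5,6} → only 4 remains.
R7C9 = 8: row 7 has {2,5,6,9}; col 9 has {1,3,6,7}; box has {3,4,5,6} → only 8 remains.
R8C4 = 5: in column 4, 5 can only go here (every other open cell in that column sees a 5).
R5C6 = 5: in column 6, 5 can only go here (every other open cell in that column sees a 5).
R5C9 = 9: row 5 has {1,2,4,5,6,7}; col 9 has {1,3,6,7,8}; box has {2,6,7} → only 9 remains.
R8C9 = 2: row 8 has {3,4,5,6}; col 9 has {1,3,6,7,8,9}; box has {3,4,5,6,8} → only 2 remains.
R2C9 = 5: row 2 has {4,6,7}; col 9 has {1,2,3,6,7,8,9}; box has {1,4,6,7} → only 5 remains.
R6C9 = 4: row 6 has {2,6,7,8,9}; col 9 has {1,2,3,5,6,7,8,9}; box has {2,6,7,9} → only 4 remains.
R2C7 = 2: in row 2, 2 can only go here (every other open cell in that row sees a 2).
R4C5 = 9: in row 4, 9 can only go here (every other open cell in that row sees a 9).

9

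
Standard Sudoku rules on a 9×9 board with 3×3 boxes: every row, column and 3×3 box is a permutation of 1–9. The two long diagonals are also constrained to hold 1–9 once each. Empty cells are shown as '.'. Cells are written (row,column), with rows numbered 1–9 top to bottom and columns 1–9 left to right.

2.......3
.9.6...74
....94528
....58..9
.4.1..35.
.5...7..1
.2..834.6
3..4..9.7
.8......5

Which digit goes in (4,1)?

1

(2,7) = 1: row 2 has {4,6,7,9}; col 7 has {3,4,5,9}; box has {2,3,4,5,7,8} → only 1 remains.
(4,4) = 3: row 4 has {5,8,9}; col 4 has {1,4,6}; box has {1,5,7,8}; main diagonal has {2,4,5,7,9} → only 3 remains.
(5,5) = 6: row 5 has {1,3,4,5}; col 5 has {5,8,9}; box has {1,3,5,7,8}; main diagonal has {2,3,4,5,7,9}; anti-diagonal has {3,5,7,8} → only 6 remains.
(5,9) = 2: row 5 has {1,3,4,5,6}; col 9 has {1,3,4,5,6,7,8,9}; box has {1,3,5,9} → only 2 remains.
(7,8) = 1: row 7 has {2,3,4,6,8}; col 8 has {2,5,7}; box has {4,5,6,7,9} → only 1 remains.
(8,2) = 1: row 8 has {3,4,7,9}; col 2 has {2,4,5,8,9}; box has {2,3,8}; anti-diagonal has {3,5,6,7,8} → only 1 remains.
(8,5) = 2: row 8 has {1,3,4,7,9}; col 5 has {5,6,8,9}; box has {3,4,8} → only 2 remains.
(8,8) = 8: row 8 has {1,2,3,4,7,9}; col 8 has {1,2,5,7}; box has {1,4,5,6,7,9}; main diagonal has {2,3,4,5,6,7,9} → only 8 remains.
(9,7) = 2: row 9 has {5,8}; col 7 has {1,3,4,5,9}; box has {1,4,5,6,7,8,9} → only 2 remains.
(9,8) = 3: row 9 has {2,5,8}; col 8 has {1,2,5,7,8}; box has {1,2,4,5,6,7,8,9} → only 3 remains.
(1,7) = 6: row 1 has {2,3}; col 7 has {1,2,3,4,5,9}; box has {1,2,3,4,5,7,8} → only 6 remains.
(1,8) = 9: row 1 has {2,3,6}; col 8 has {1,2,3,5,7,8}; box has {1,2,3,4,5,6,7,8} → only 9 remains.
(2,5) = 3: row 2 has {1,4,6,7,9}; col 5 has {2,5,6,8,9}; box has {4,6,9} → only 3 remains.
(3,3) = 1: row 3 has {2,4,5,8,9}; col 3 has {}; box has {2,9}; main diagonal has {2,3,4,5,6,7,8,9} → only 1 remains.
(3,4) = 7: row 3 has {1,2,4,5,8,9}; col 4 has {1,3,4,6}; box has {3,4,6,9} → only 7 remains.
(4,7) = 7: row 4 has {3,5,8,9}; col 7 has {1,2,3,4,5,6,9}; box has {1,2,3,5,9} → only 7 remains.
(5,6) = 9: row 5 has {1,2,3,4,5,6}; col 6 has {3,4,7,8}; box has {1,3,5,6,7,8} → only 9 remains.
(6,4) = 2: row 6 has {1,5,7}; col 4 has {1,3,4,6,7}; box has {1,3,5,6,7,8,9}; anti-diagonal has {1,3,5,6,7,8} → only 2 remains.
(6,5) = 4: row 6 has {1,2,5,7}; col 5 has {2,3,5,6,8,9}; box has {1,2,3,5,6,7,8,9} → only 4 remains.
(6,7) = 8: row 6 has {1,2,4,5,7}; col 7 has {1,2,3,4,5,6,7,9}; box has {1,2,3,5,7,9} → only 8 remains.
(6,8) = 6: row 6 has {1,2,4,5,7,8}; col 8 has {1,2,3,5,7,8,9}; box has {1,2,3,5,7,8,9} → only 6 remains.
(7,3) = 9: row 7 has {1,2,3,4,6,8}; col 3 has {1}; box has {1,2,3,8}; anti-diagonal has {1,2,3,5,6,7,8} → only 9 remains.
(7,4) = 5: row 7 has {1,2,3,4,6,8,9}; col 4 has {1,2,3,4,6,7}; box has {2,3,4,8} → only 5 remains.
(8,6) = 6: row 8 has {1,2,3,4,7,8,9}; col 6 has {3,4,7,8,9}; box has {2,3,4,5,8} → only 6 remains.
(9,1) = 4: row 9 has {2,3,5,8}; col 1 has {2,3}; box has {1,2,3,8,9}; anti-diagonal has {1,2,3,5,6,7,8,9} → only 4 remains.
(9,4) = 9: row 9 has {2,3,4,5,8}; col 4 has {1,2,3,4,5,6,7}; box has {2,3,4,5,6,8} → only 9 remains.
(9,6) = 1: row 9 has {2,3,4,5,8,9}; col 6 has {3,4,6,7,8,9}; box has {2,3,4,5,6,8,9} → only 1 remains.
(1,2) = 7: row 1 has {2,3,6,9}; col 2 has {1,2,4,5,8,9}; box has {1,2,9} → only 7 remains.
(1,4) = 8: row 1 has {2,3,6,7,9}; col 4 has {1,2,3,4,5,6,7,9}; box has {3,4,6,7,9} → only 8 remains.
(1,5) = 1: row 1 has {2,3,6,7,8,9}; col 5 has {2,3,4,5,6,8,9}; box has {3,4,6,7,8,9} → only 1 remains.
(1,6) = 5: row 1 has {1,2,3,6,7,8,9}; col 6 has {1,3,4,6,7,8,9}; box has {1,3,4,6,7,8,9} → only 5 remains.
(2,6) = 2: row 2 has {1,3,4,6,7,9}; col 6 has {1,3,4,5,6,7,8,9}; box has {1,3,4,5,6,7,8,9} → only 2 remains.
(3,1) = 6: row 3 has {1,2,4,5,7,8,9}; col 1 has {2,3,4}; box has {1,2,7,9} → only 6 remains.
(3,2) = 3: row 3 has {1,2,4,5,6,7,8,9}; col 2 has {1,2,4,5,7,8,9}; box has {1,2,6,7,9} → only 3 remains.
(4,1) = 1: row 4 has {3,5,7,8,9}; col 1 has {2,3,4,6}; box has {4,5} → only 1 remains.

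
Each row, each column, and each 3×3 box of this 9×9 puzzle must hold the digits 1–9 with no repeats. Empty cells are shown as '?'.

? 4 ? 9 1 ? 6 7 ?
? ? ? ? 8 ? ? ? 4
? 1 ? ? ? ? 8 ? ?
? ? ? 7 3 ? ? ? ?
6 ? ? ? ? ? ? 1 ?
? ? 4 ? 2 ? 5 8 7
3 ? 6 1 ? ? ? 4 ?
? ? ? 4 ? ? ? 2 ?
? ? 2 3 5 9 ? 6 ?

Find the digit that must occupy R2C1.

R4C8 = 9 (sole candidate).
R6C4 = 6 (sole candidate).
R6C6 = 1 (sole candidate).
R7C5 = 7 (sole candidate).
R7C7 = 9 (sole candidate).
R8C5 = 6 (sole candidate).
R8C6 = 8 (sole candidate).
R3C5 = 4 (sole candidate).
R5C5 = 9 (sole candidate).
R6C1 = 9 (sole candidate).
R6C2 = 3 (sole candidate).
R7C6 = 2 (sole candidate).
R2C7 = 1 (hidden single in row 2).
R9C7 = 7 (sole candidate).
R8C7 = 3 (sole candidate).
R9C2 = 8 (sole candidate).
R9C9 = 1 (sole candidate).
R7C2 = 5 (sole candidate).
R7C9 = 8 (sole candidate).
R8C9 = 5 (sole candidate).
R9C1 = 4 (sole candidate).
R4C2 = 2 (sole candidate).
R4C7 = 4 (sole candidate).
R4C9 = 6 (sole candidate).
R5C2 = 7 (sole candidate).
R5C7 = 2 (sole candidate).
R5C9 = 3 (sole candidate).
R8C2 = 9 (sole candidate).
R1C9 = 2 (sole candidate).
R2C2 = 6 (sole candidate).
R3C9 = 9 (sole candidate).
R4C6 = 5 (sole candidate).
R5C4 = 8 (sole candidate).
R5C6 = 4 (sole candidate).
R1C6 = 3 (sole candidate).
R2C6 = 7 (sole candidate).
R3C6 = 6 (sole candidate).
R5C3 = 5 (sole candidate).
R1C3 = 8 (sole candidate).
R4C3 = 1 (sole candidate).
R8C3 = 7 (sole candidate).
R1C1 = 5 (sole candidate).
R2C1 = 2: row 2 has {1,4,6,7,8}; col 1 has {3,4,5,6,9}; box has {1,4,5,6,8} → only 2 remains.

2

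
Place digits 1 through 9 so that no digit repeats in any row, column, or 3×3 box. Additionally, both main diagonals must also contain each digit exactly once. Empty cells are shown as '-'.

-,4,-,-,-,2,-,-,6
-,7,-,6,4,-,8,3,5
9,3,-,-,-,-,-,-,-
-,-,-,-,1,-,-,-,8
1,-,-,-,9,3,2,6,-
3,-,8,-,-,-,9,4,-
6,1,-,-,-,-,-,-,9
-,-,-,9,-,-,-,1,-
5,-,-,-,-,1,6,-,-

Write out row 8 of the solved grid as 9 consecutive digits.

483976512

r1c1 = 8: row 1 has {2,4,6}; col 1 has {1,3,5,6,9}; box has {3,4,7,9}; main diagonal has {1,7,9} → only 8 remains.
r2c1 = 2: row 2 has {3,4,5,6,7,8}; col 1 has {1,3,5,6,8,9}; box has {3,4,7,8,9} → only 2 remains.
r2c3 = 1: row 2 has {2,3,4,5,6,7,8}; col 3 has {8}; box has {2,3,4,7,8,9} → only 1 remains.
r2c6 = 9: row 2 has {1,2,3,4,5,6,7,8}; col 6 has {1,2,3}; box has {2,4,6} → only 9 remains.
r5c2 = 5: row 5 has {1,2,3,6,9}; col 2 has {1,3,4,7}; box has {1,3,8} → only 5 remains.
r5c9 = 7: row 5 has {1,2,3,5,6,9}; col 9 has {5,6,8,9}; box has {2,4,6,8,9} → only 7 remains.
r6c9 = 1: row 6 has {3,4,8,9}; col 9 has {5,6,7,8,9}; box has {2,4,6,7,8,9} → only 1 remains.
r1c3 = 5: row 1 has {2,4,6,8}; col 3 has {1,8}; box has {1,2,3,4,7,8,9} → only 5 remains.
r3c3 = 6: row 3 has {3,9}; col 3 has {1,5,8}; box has {1,2,3,4,5,7,8,9}; main diagonal has {1,7,8,9} → only 6 remains.
r4c8 = 5: row 4 has {1,8}; col 8 has {1,3,4,6}; box has {1,2,4,6,7,8,9} → only 5 remains.
r5c3 = 4: row 5 has {1,2,3,5,6,7,9}; col 3 has {1,5,6,8}; box has {1,3,5,8} → only 4 remains.
r5c4 = 8: row 5 has {1,2,3,4,5,6,7,9}; col 4 has {6,9}; box has {1,3,9} → only 8 remains.
r6c6 = 5: row 6 has {1,3,4,8,9}; col 6 has {1,2,3,9}; box has {1,3,8,9}; main diagonal has {1,6,7,8,9} → only 5 remains.
r4c1 = 7: row 4 has {1,5,8}; col 1 has {1,2,3,5,6,8,9}; box has {1,3,4,5,8} → only 7 remains.
r4c6 = 4: row 4 has {1,5,7,8}; col 6 has {1,2,3,5,9}; box has {1,3,5,8,9}; anti-diagonal has {3,5,6,9} → only 4 remains.
r4c7 = 3: row 4 has {1,4,5,7,8}; col 7 has {2,6,8,9}; box has {1,2,4,5,6,7,8,9} → only 3 remains.
r7c7 = 4: row 7 has {1,6,9}; col 7 has {2,3,6,8,9}; box has {1,6,9}; main diagonal has {1,5,6,7,8,9} → only 4 remains.
r8c1 = 4: row 8 has {1,9}; col 1 has {1,2,3,5,6,7,8,9}; box has {1,5,6} → only 4 remains.
r4c4 = 2: row 4 has {1,3,4,5,7,8}; col 4 has {6,8,9}; box has {1,3,4,5,8,9}; main diagonal has {1,4,5,6,7,8,9} → only 2 remains.
r6c4 = 7: row 6 has {1,3,4,5,8,9}; col 4 has {2,6,8,9}; box has {1,2,3,4,5,8,9}; anti-diagonal has {3,4,5,6,9} → only 7 remains.
r6c5 = 6: row 6 has {1,3,4,5,7,8,9}; col 5 has {1,4,9}; box has {1,2,3,4,5,7,8,9} → only 6 remains.
r7c3 = 2: row 7 has {1,4,6,9}; col 3 has {1,4,5,6,8}; box has {1,4,5,6}; anti-diagonal has {3,4,5,6,7,9} → only 2 remains.
r8c2 = 8: row 8 has {1,4,9}; col 2 has {1,3,4,5,7}; box has {1,2,4,5,6}; anti-diagonal has {2,3,4,5,6,7,9} → only 8 remains.
r9c2 = 9: row 9 has {1,5,6}; col 2 has {1,3,4,5,7,8}; box has {1,2,4,5,6,8} → only 9 remains.
r9c9 = 3: row 9 has {1,5,6,9}; col 9 has {1,5,6,7,8,9}; box has {1,4,6,9}; main diagonal has {1,2,4,5,6,7,8,9} → only 3 remains.
r3c7 = 1: row 3 has {3,6,9}; col 7 has {2,3,4,6,8,9}; box has {3,5,6,8}; anti-diagonal has {2,3,4,5,6,7,8,9} → only 1 remains.
r4c2 = 6: row 4 has {1,2,3,4,5,7,8}; col 2 has {1,3,4,5,7,8,9}; box has {1,3,4,5,7,8} → only 6 remains.
r4c3 = 9: row 4 has {1,2,3,4,5,6,7,8}; col 3 has {1,2,4,5,6,8}; box has {1,3,4,5,6,7,8} → only 9 remains.
r6c2 = 2: row 6 has {1,3,4,5,6,7,8,9}; col 2 has {1,3,4,5,6,7,8,9}; box has {1,3,4,5,6,7,8,9} → only 2 remains.
r8c9 = 2: row 8 has {1,4,8,9}; col 9 has {1,3,5,6,7,8,9}; box has {1,3,4,6,9} → only 2 remains.
r9c3 = 7: row 9 has {1,3,5,6,9}; col 3 has {1,2,4,5,6,8,9}; box has {1,2,4,5,6,8,9} → only 7 remains.
r9c4 = 4: row 9 has {1,3,5,6,7,9}; col 4 has {2,6,7,8,9}; box has {1,9} → only 4 remains.
r9c8 = 8: row 9 has {1,3,4,5,6,7,9}; col 8 has {1,3,4,5,6}; box has {1,2,3,4,6,9} → only 8 remains.
r1c7 = 7: row 1 has {2,4,5,6,8}; col 7 has {1,2,3,4,6,8,9}; box has {1,3,5,6,8} → only 7 remains.
r1c8 = 9: row 1 has {2,4,5,6,7,8}; col 8 has {1,3,4,5,6,8}; box has {1,3,5,6,7,8} → only 9 remains.
r3c4 = 5: row 3 has {1,3,6,9}; col 4 has {2,4,6,7,8,9}; box has {2,4,6,9} → only 5 remains.
r3c8 = 2: row 3 has {1,3,5,6,9}; col 8 has {1,3,4,5,6,8,9}; box has {1,3,5,6,7,8,9} → only 2 remains.
r3c9 = 4: row 3 has {1,2,3,5,6,9}; col 9 has {1,2,3,5,6,7,8,9}; box has {1,2,3,5,6,7,8,9} → only 4 remains.
r7c4 = 3: row 7 has {1,2,4,6,9}; col 4 has {2,4,5,6,7,8,9}; box has {1,4,9} → only 3 remains.
r7c8 = 7: row 7 has {1,2,3,4,6,9}; col 8 has {1,2,3,4,5,6,8,9}; box has {1,2,3,4,6,8,9} → only 7 remains.
r8c3 = 3: row 8 has {1,2,4,8,9}; col 3 has {1,2,4,5,6,7,8,9}; box has {1,2,4,5,6,7,8,9} → only 3 remains.
r8c7 = 5: row 8 has {1,2,3,4,8,9}; col 7 has {1,2,3,4,6,7,8,9}; box has {1,2,3,4,6,7,8,9} → only 5 remains.
r9c5 = 2: row 9 has {1,3,4,5,6,7,8,9}; col 5 has {1,4,6,9}; box has {1,3,4,9} → only 2 remains.
r1c4 = 1: row 1 has {2,4,5,6,7,8,9}; col 4 has {2,3,4,5,6,7,8,9}; box has {2,4,5,6,9} → only 1 remains.
r1c5 = 3: row 1 has {1,2,4,5,6,7,8,9}; col 5 has {1,2,4,6,9}; box has {1,2,4,5,6,9} → only 3 remains.
r7c6 = 8: row 7 has {1,2,3,4,6,7,9}; col 6 has {1,2,3,4,5,9}; box has {1,2,3,4,9} → only 8 remains.
r8c5 = 7: row 8 has {1,2,3,4,5,8,9}; col 5 has {1,2,3,4,6,9}; box has {1,2,3,4,8,9} → only 7 remains.
r8c6 = 6: row 8 has {1,2,3,4,5,7,8,9}; col 6 has {1,2,3,4,5,8,9}; box has {1,2,3,4,7,8,9} → only 6 remains.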